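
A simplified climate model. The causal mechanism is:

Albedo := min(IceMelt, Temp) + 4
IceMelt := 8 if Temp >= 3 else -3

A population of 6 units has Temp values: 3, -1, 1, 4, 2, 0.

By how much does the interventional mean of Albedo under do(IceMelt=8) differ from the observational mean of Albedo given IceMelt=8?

-2

Every unit gets IceMelt=8 under the intervention. Albedo values become 7, 3, 5, 8, 6, 4; E[Albedo|do(IceMelt=8)] = 5.5.
Conditioning on IceMelt=8 selects the 2 unit(s) with Temp ∈ {3, 4}. Their Albedo values: 7, 8. Mean = 7.5.
Difference = 5.5 − 7.5 = -2.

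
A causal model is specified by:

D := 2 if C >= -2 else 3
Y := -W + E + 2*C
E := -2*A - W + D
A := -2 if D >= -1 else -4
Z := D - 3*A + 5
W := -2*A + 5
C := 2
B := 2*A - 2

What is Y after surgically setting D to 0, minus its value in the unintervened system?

-2

Under do(D=0), the mechanism D := 2 if C >= -2 else 3 is discarded; D is fixed at 0.
A = -2 if D >= -1 else -4  [with D=0]  = -2
W = -2*A + 5  [with A=-2]  = 9
E = -2*A - W + D  [with A=-2, W=9, D=0]  = -5
Y = -W + E + 2*C  [with W=9, E=-5, C=2]  = -10
Without intervention: D = 2 if C >= -2 else 3  [with C=2]  = 2; A = -2 if D >= -1 else -4  [with D=2]  = -2; W = -2*A + 5  [with A=-2]  = 9; E = -2*A - W + D  [with A=-2, W=9, D=2]  = -3; Y = -W + E + 2*C  [with W=9, E=-3, C=2]  = -8.
Change = -10 − (-8) = -2.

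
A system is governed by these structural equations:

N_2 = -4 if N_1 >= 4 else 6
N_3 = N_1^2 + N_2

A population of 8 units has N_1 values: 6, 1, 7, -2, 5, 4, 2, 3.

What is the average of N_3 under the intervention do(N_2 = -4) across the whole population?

14

Every unit gets N_2=-4 under the intervention. N_3 values become 32, -3, 45, 0, 21, 12, 0, 5; E[N_3|do(N_2=-4)] = 14.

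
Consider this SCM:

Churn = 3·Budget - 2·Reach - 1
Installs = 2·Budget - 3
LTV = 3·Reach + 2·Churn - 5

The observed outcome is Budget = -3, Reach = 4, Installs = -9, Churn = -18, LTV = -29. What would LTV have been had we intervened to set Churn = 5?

Intervening sets Churn = 5 and removes its equation (Churn = 3·Budget - 2·Reach - 1).
LTV = 3·Reach + 2·Churn - 5  [with Reach=4, Churn=5]  = 17

17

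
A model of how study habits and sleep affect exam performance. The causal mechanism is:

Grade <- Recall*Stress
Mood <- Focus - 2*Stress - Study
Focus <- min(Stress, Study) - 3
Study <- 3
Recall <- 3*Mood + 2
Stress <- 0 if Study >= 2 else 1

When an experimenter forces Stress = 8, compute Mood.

Under do(Stress=8), the mechanism Stress <- 0 if Study >= 2 else 1 is discarded; Stress is fixed at 8.
Focus = min(Stress, Study) - 3  [with Stress=8, Study=3]  = 0
Mood = Focus - 2*Stress - Study  [with Focus=0, Stress=8, Study=3]  = -19

-19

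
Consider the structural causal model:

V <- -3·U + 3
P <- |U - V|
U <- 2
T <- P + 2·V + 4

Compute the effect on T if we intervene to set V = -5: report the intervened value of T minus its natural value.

-2

Under do(V=-5), the mechanism V <- -3·U + 3 is discarded; V is fixed at -5.
P = |U - V|  [with U=2, V=-5]  = 7
T = P + 2·V + 4  [with P=7, V=-5]  = 1
Without intervention: V = -3·U + 3  [with U=2]  = -3; P = |U - V|  [with U=2, V=-3]  = 5; T = P + 2·V + 4  [with P=5, V=-3]  = 3.
Change = 1 − 3 = -2.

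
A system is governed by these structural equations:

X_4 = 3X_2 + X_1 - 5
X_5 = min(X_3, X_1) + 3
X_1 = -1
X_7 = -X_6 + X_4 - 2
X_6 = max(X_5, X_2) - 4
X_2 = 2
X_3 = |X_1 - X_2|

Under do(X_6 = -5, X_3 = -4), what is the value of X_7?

Under do(X_6 = -5, X_3 = -4), each intervened variable's structural equation is replaced by its fixed value.
X_4 = 3X_2 + X_1 - 5  [with X_2=2, X_1=-1]  = 0
X_7 = -X_6 + X_4 - 2  [with X_6=-5, X_4=0]  = 3

3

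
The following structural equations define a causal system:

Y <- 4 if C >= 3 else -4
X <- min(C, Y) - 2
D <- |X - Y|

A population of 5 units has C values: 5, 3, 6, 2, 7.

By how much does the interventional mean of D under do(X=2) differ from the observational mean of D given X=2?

The intervention sets X=2 in all 5 units regardless of C. Recomputing D per unit gives 2, 2, 2, 6, 2; average 2.8.
Conditioning on X=2 selects the 3 unit(s) with C ∈ {5, 6, 7}. Their D values: 2, 2, 2. Mean = 2.
Difference = 2.8 − 2 = 0.8.

0.8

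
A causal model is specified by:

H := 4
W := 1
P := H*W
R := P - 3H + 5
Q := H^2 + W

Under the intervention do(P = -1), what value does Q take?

17

do(P=-1) replaces the equation P := H*W with the constant P = -1.
Q is not downstream of the intervention, so its value is determined by the original equations.
Q = H^2 + W  [with H=4, W=1]  = 17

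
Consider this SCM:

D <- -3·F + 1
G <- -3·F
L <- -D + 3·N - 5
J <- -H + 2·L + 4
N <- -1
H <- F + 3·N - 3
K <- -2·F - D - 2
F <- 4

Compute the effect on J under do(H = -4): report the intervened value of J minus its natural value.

2

The intervention breaks the incoming arrows to H: H <- F + 3·N - 3 no longer applies, and H = -4.
D = -3·F + 1  [with F=4]  = -11
L = -D + 3·N - 5  [with D=-11, N=-1]  = 3
J = -H + 2·L + 4  [with H=-4, L=3]  = 14
Without intervention: H = F + 3·N - 3  [with F=4, N=-1]  = -2; D = -3·F + 1  [with F=4]  = -11; L = -D + 3·N - 5  [with D=-11, N=-1]  = 3; J = -H + 2·L + 4  [with H=-2, L=3]  = 12.
Change = 14 − 12 = 2.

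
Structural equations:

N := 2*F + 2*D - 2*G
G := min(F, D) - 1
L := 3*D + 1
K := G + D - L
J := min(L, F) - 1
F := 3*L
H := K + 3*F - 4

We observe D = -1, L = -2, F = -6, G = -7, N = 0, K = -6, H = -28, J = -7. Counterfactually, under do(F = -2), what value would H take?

-12

The intervention breaks the incoming arrows to F: F := 3*L no longer applies, and F = -2.
L = 3*D + 1  [with D=-1]  = -2
G = min(F, D) - 1  [with F=-2, D=-1]  = -3
K = G + D - L  [with G=-3, D=-1, L=-2]  = -2
H = K + 3*F - 4  [with K=-2, F=-2]  = -12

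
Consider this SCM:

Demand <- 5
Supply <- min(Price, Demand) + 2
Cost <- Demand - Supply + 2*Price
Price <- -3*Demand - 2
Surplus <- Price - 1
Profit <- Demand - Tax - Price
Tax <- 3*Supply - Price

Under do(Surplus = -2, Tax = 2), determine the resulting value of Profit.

20

Setting Surplus = -2, Tax = 2 by intervention discards those variables' equations.
Price = -3*Demand - 2  [with Demand=5]  = -17
Profit = Demand - Tax - Price  [with Demand=5, Tax=2, Price=-17]  = 20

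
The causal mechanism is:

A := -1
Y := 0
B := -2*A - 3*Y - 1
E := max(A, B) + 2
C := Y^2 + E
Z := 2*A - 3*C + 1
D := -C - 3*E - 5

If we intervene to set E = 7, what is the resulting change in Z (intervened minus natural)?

Under do(E=7), the mechanism E := max(A, B) + 2 is discarded; E is fixed at 7.
C = Y^2 + E  [with Y=0, E=7]  = 7
Z = 2*A - 3*C + 1  [with A=-1, C=7]  = -22
Without intervention: B = -2*A - 3*Y - 1  [with A=-1, Y=0]  = 1; E = max(A, B) + 2  [with A=-1, B=1]  = 3; C = Y^2 + E  [with Y=0, E=3]  = 3; Z = 2*A - 3*C + 1  [with A=-1, C=3]  = -10.
Change = -22 − (-10) = -12.

-12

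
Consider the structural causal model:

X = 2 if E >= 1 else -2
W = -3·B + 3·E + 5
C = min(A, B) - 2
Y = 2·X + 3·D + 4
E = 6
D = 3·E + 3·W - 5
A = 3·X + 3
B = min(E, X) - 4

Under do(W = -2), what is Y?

29

The intervention breaks the incoming arrows to W: W = -3·B + 3·E + 5 no longer applies, and W = -2.
X = 2 if E >= 1 else -2  [with E=6]  = 2
D = 3·E + 3·W - 5  [with E=6, W=-2]  = 7
Y = 2·X + 3·D + 4  [with X=2, D=7]  = 29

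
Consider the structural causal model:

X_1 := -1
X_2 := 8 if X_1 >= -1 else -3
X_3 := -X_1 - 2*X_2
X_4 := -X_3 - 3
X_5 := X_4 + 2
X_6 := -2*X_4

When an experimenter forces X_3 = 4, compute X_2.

8

Under do(X_3=4), the mechanism X_3 := -X_1 - 2*X_2 is discarded; X_3 is fixed at 4.
Since X_2 is not a descendant of the intervened variable, it is unaffected.
X_2 = 8 if X_1 >= -1 else -3  [with X_1=-1]  = 8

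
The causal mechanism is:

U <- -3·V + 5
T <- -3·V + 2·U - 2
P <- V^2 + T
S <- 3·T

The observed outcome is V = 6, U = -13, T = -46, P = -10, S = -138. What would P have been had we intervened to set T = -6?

30

The intervention breaks the incoming arrows to T: T <- -3·V + 2·U - 2 no longer applies, and T = -6.
P = V^2 + T  [with V=6, T=-6]  = 30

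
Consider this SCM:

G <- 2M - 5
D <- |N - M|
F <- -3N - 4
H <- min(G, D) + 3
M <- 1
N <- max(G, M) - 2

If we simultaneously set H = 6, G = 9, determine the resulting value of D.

The joint intervention fixes H = 6, G = 9, removing each variable's own equation.
N = max(G, M) - 2  [with G=9, M=1]  = 7
D = |N - M|  [with N=7, M=1]  = 6

6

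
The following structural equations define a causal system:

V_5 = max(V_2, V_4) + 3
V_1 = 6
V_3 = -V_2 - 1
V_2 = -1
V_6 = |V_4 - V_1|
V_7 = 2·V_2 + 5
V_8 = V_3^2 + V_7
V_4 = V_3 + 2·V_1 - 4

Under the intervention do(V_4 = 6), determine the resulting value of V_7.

3

The intervention breaks the incoming arrows to V_4: V_4 = V_3 + 2·V_1 - 4 no longer applies, and V_4 = 6.
No directed path runs from V_4 to V_7, so V_7 keeps its natural value.
V_7 = 2·V_2 + 5  [with V_2=-1]  = 3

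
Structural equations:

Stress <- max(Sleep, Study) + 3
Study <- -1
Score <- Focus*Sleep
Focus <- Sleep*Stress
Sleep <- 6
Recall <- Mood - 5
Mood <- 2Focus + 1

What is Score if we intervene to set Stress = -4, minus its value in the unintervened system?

do(Stress=-4) replaces the equation Stress <- max(Sleep, Study) + 3 with the constant Stress = -4.
Focus = Sleep*Stress  [with Sleep=6, Stress=-4]  = -24
Score = Focus*Sleep  [with Focus=-24, Sleep=6]  = -144
Without intervention: Stress = max(Sleep, Study) + 3  [with Sleep=6, Study=-1]  = 9; Focus = Sleep*Stress  [with Sleep=6, Stress=9]  = 54; Score = Focus*Sleep  [with Focus=54, Sleep=6]  = 324.
Change = -144 − 324 = -468.

-468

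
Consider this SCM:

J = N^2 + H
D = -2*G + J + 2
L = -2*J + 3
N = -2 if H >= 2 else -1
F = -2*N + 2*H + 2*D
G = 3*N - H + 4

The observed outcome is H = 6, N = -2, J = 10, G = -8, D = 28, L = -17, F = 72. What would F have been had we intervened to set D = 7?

30

Under do(D=7), the mechanism D = -2*G + J + 2 is discarded; D is fixed at 7.
N = -2 if H >= 2 else -1  [with H=6]  = -2
F = -2*N + 2*H + 2*D  [with N=-2, H=6, D=7]  = 30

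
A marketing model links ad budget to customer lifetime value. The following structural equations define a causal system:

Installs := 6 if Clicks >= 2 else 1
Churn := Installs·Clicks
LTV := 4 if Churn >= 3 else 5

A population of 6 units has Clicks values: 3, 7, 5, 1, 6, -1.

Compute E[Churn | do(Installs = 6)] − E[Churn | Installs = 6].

-10.5

Every unit gets Installs=6 under the intervention. Churn values become 18, 42, 30, 6, 36, -6; E[Churn|do(Installs=6)] = 21.
Observing Installs=6 restricts to units where Installs's equation naturally yields 6: Clicks ∈ {3, 7, 5, 6}. In that subpopulation Churn = 18, 42, 30, 36, mean 31.5.
Difference = 21 − 31.5 = -10.5.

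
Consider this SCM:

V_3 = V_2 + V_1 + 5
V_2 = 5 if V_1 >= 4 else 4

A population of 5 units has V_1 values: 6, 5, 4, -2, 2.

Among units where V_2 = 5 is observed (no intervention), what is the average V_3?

Conditioning on V_2=5 selects the 3 unit(s) with V_1 ∈ {6, 5, 4}. Their V_3 values: 16, 15, 14. Mean = 15.

15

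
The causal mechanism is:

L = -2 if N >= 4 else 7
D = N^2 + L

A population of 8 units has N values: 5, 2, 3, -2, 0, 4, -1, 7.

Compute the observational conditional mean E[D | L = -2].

E[D|L=-2] averages over only the 3 units with L=-2 (N = 5, 4, 7): D = 23, 14, 47, mean 28.

28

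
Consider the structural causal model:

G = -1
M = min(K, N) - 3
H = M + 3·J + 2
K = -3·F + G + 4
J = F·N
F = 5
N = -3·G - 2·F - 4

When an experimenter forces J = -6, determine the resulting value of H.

The intervention breaks the incoming arrows to J: J = F·N no longer applies, and J = -6.
N = -3·G - 2·F - 4  [with G=-1, F=5]  = -11
K = -3·F + G + 4  [with F=5, G=-1]  = -12
M = min(K, N) - 3  [with K=-12, N=-11]  = -15
H = M + 3·J + 2  [with M=-15, J=-6]  = -31

-31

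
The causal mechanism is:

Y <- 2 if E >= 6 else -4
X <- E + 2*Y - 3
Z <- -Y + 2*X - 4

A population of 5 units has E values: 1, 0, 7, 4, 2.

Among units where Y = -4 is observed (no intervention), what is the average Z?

Observing Y=-4 restricts to units where Y's equation naturally yields -4: E ∈ {1, 0, 4, 2}. In that subpopulation Z = -20, -22, -14, -18, mean -18.5.

-18.5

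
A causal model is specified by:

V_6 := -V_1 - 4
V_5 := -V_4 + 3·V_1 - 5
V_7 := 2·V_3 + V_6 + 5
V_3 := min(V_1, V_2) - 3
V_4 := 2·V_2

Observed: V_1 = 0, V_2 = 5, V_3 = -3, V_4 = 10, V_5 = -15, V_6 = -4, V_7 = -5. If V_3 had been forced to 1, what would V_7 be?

3

The intervention breaks the incoming arrows to V_3: V_3 := min(V_1, V_2) - 3 no longer applies, and V_3 = 1.
V_6 = -V_1 - 4  [with V_1=0]  = -4
V_7 = 2·V_3 + V_6 + 5  [with V_3=1, V_6=-4]  = 3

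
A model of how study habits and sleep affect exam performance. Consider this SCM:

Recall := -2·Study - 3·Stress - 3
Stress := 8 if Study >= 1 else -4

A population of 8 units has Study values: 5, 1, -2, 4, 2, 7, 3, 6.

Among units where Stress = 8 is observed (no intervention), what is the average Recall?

Observing Stress=8 restricts to units where Stress's equation naturally yields 8: Study ∈ {5, 1, 4, 2, 7, 3, 6}. In that subpopulation Recall = -37, -29, -35, -31, -41, -33, -39, mean -35.

-35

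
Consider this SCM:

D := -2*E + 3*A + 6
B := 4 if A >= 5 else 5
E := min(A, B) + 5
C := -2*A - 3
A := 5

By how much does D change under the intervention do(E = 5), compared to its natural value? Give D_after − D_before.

do(E=5) replaces the equation E := min(A, B) + 5 with the constant E = 5.
D = -2*E + 3*A + 6  [with E=5, A=5]  = 11
Without intervention: B = 4 if A >= 5 else 5  [with A=5]  = 4; E = min(A, B) + 5  [with A=5, B=4]  = 9; D = -2*E + 3*A + 6  [with E=9, A=5]  = 3.
Change = 11 − 3 = 8.

8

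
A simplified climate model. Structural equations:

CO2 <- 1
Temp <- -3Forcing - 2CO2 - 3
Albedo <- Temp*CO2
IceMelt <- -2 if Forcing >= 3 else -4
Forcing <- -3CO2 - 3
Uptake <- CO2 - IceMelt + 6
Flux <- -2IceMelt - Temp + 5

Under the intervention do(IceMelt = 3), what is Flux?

-14

Under do(IceMelt=3), the mechanism IceMelt <- -2 if Forcing >= 3 else -4 is discarded; IceMelt is fixed at 3.
Forcing = -3CO2 - 3  [with CO2=1]  = -6
Temp = -3Forcing - 2CO2 - 3  [with Forcing=-6, CO2=1]  = 13
Flux = -2IceMelt - Temp + 5  [with IceMelt=3, Temp=13]  = -14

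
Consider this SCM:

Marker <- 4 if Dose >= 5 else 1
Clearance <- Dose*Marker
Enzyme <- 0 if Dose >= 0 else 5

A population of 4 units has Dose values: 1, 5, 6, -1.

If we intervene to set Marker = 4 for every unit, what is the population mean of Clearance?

Every unit gets Marker=4 under the intervention. Clearance values become 4, 20, 24, -4; E[Clearance|do(Marker=4)] = 11.

11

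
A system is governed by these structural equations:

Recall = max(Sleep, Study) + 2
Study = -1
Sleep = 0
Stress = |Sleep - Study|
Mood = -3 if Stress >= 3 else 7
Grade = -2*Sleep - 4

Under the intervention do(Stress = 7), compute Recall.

2

do(Stress=7) replaces the equation Stress = |Sleep - Study| with the constant Stress = 7.
Recall is not downstream of the intervention, so its value is determined by the original equations.
Recall = max(Sleep, Study) + 2  [with Sleep=0, Study=-1]  = 2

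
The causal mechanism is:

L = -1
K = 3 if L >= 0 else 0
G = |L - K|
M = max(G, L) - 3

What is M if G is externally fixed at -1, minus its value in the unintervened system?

-2

The intervention breaks the incoming arrows to G: G = |L - K| no longer applies, and G = -1.
M = max(G, L) - 3  [with G=-1, L=-1]  = -4
Without intervention: K = 3 if L >= 0 else 0  [with L=-1]  = 0; G = |L - K|  [with L=-1, K=0]  = 1; M = max(G, L) - 3  [with G=1, L=-1]  = -2.
Change = -4 − (-2) = -2.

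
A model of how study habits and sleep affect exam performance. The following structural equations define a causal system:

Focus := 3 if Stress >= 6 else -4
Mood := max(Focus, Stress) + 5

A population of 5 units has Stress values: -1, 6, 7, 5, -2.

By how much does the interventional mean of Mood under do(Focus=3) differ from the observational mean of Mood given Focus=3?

-1.7

Every unit gets Focus=3 under the intervention. Mood values become 8, 11, 12, 10, 8; E[Mood|do(Focus=3)] = 9.8.
Observing Focus=3 restricts to units where Focus's equation naturally yields 3: Stress ∈ {6, 7}. In that subpopulation Mood = 11, 12, mean 11.5.
Difference = 9.8 − 11.5 = -1.7.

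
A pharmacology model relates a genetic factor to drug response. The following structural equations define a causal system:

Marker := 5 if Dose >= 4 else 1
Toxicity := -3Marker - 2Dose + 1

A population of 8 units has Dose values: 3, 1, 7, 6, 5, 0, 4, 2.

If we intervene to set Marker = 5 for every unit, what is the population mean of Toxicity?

The intervention sets Marker=5 in all 8 units regardless of Dose. Recomputing Toxicity per unit gives -20, -16, -28, -26, -24, -14, -22, -18; average -21.

-21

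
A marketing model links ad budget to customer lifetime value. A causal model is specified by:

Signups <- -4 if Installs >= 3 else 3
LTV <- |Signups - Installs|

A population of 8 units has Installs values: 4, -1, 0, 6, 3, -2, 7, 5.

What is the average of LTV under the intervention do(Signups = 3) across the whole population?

2.75

The intervention sets Signups=3 in all 8 units regardless of Installs. Recomputing LTV per unit gives 1, 4, 3, 3, 0, 5, 4, 2; average 2.75.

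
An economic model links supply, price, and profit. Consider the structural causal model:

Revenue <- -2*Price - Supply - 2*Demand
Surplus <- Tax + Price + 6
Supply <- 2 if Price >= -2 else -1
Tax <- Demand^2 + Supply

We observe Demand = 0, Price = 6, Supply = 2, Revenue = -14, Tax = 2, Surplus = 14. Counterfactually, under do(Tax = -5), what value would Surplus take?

The intervention breaks the incoming arrows to Tax: Tax <- Demand^2 + Supply no longer applies, and Tax = -5.
Surplus = Tax + Price + 6  [with Tax=-5, Price=6]  = 7

7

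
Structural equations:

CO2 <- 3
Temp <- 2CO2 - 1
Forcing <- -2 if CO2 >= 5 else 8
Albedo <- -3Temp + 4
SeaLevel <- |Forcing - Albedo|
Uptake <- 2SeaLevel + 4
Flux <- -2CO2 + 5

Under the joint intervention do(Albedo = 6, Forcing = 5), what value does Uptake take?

6

Under do(Albedo = 6, Forcing = 5), each intervened variable's structural equation is replaced by its fixed value.
SeaLevel = |Forcing - Albedo|  [with Forcing=5, Albedo=6]  = 1
Uptake = 2SeaLevel + 4  [with SeaLevel=1]  = 6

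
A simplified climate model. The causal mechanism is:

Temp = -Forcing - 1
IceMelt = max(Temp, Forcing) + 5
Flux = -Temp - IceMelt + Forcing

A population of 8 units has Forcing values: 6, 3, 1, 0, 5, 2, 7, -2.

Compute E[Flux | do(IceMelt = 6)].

0.5

The intervention sets IceMelt=6 in all 8 units regardless of Forcing. Recomputing Flux per unit gives 7, 1, -3, -5, 5, -1, 9, -9; average 0.5.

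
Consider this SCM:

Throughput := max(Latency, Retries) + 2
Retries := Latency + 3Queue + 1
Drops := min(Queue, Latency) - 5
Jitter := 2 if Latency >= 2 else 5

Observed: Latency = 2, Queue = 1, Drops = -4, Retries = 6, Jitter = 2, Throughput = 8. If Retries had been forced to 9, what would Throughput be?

Under do(Retries=9), the mechanism Retries := Latency + 3Queue + 1 is discarded; Retries is fixed at 9.
Throughput = max(Latency, Retries) + 2  [with Latency=2, Retries=9]  = 11

11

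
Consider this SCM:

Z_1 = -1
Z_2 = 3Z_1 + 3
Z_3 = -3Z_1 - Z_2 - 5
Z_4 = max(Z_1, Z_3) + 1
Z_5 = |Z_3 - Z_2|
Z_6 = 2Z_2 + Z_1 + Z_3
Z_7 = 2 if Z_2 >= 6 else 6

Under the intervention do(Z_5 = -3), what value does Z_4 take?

The intervention breaks the incoming arrows to Z_5: Z_5 = |Z_3 - Z_2| no longer applies, and Z_5 = -3.
Since Z_4 is not a descendant of the intervened variable, it is unaffected.
Z_2 = 3Z_1 + 3  [with Z_1=-1]  = 0
Z_3 = -3Z_1 - Z_2 - 5  [with Z_1=-1, Z_2=0]  = -2
Z_4 = max(Z_1, Z_3) + 1  [with Z_1=-1, Z_3=-2]  = 0

0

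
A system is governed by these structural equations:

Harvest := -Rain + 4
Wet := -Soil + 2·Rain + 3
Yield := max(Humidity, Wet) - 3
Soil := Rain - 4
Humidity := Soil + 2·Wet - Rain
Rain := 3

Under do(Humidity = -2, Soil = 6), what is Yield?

0

The joint intervention fixes Humidity = -2, Soil = 6, removing each variable's own equation.
Wet = -Soil + 2·Rain + 3  [with Soil=6, Rain=3]  = 3
Yield = max(Humidity, Wet) - 3  [with Humidity=-2, Wet=3]  = 0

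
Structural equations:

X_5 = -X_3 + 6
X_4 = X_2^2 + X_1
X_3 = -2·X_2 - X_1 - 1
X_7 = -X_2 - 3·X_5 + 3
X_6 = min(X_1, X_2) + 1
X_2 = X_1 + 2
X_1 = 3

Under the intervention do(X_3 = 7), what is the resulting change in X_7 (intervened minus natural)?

The intervention breaks the incoming arrows to X_3: X_3 = -2·X_2 - X_1 - 1 no longer applies, and X_3 = 7.
X_2 = X_1 + 2  [with X_1=3]  = 5
X_5 = -X_3 + 6  [with X_3=7]  = -1
X_7 = -X_2 - 3·X_5 + 3  [with X_2=5, X_5=-1]  = 1
Without intervention: X_2 = X_1 + 2  [with X_1=3]  = 5; X_3 = -2·X_2 - X_1 - 1  [with X_2=5, X_1=3]  = -14; X_5 = -X_3 + 6  [with X_3=-14]  = 20; X_7 = -X_2 - 3·X_5 + 3  [with X_2=5, X_5=20]  = -62.
Change = 1 − (-62) = 63.

63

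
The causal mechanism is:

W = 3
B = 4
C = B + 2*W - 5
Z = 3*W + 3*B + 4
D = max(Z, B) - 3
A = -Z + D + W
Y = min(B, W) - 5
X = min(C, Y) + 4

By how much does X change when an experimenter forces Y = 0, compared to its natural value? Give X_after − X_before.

do(Y=0) replaces the equation Y = min(B, W) - 5 with the constant Y = 0.
C = B + 2*W - 5  [with B=4, W=3]  = 5
X = min(C, Y) + 4  [with C=5, Y=0]  = 4
Without intervention: C = B + 2*W - 5  [with B=4, W=3]  = 5; Y = min(B, W) - 5  [with B=4, W=3]  = -2; X = min(C, Y) + 4  [with C=5, Y=-2]  = 2.
Change = 4 − 2 = 2.

2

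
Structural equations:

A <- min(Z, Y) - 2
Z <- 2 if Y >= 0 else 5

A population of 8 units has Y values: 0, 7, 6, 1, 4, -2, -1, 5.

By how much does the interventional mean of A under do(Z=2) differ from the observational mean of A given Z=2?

-0.75

Every unit gets Z=2 under the intervention. A values become -2, 0, 0, -1, 0, -4, -3, 0; E[A|do(Z=2)] = -1.25.
Conditioning on Z=2 selects the 6 unit(s) with Y ∈ {0, 7, 6, 1, 4, 5}. Their A values: -2, 0, 0, -1, 0, 0. Mean = -0.5.
Difference = -1.25 − (-0.5) = -0.75.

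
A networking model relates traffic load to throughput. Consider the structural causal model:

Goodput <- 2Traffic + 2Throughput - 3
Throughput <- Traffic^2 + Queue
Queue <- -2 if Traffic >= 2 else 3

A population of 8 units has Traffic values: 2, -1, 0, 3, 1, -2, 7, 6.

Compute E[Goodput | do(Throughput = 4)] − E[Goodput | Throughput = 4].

4

do(Throughput=4) breaks Throughput's dependence on Traffic. With Throughput=4 fixed, Goodput across the units is 9, 3, 5, 11, 7, 1, 19, 17, mean 9.
E[Goodput|Throughput=4] averages over only the 2 units with Throughput=4 (Traffic = -1, 1): Goodput = 3, 7, mean 5.
Difference = 9 − 5 = 4.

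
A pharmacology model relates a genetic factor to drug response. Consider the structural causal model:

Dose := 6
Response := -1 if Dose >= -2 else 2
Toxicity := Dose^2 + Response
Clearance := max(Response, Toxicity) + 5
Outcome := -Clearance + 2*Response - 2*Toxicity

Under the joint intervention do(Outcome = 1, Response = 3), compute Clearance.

44

Setting Outcome = 1, Response = 3 by intervention discards those variables' equations.
Toxicity = Dose^2 + Response  [with Dose=6, Response=3]  = 39
Clearance = max(Response, Toxicity) + 5  [with Response=3, Toxicity=39]  = 44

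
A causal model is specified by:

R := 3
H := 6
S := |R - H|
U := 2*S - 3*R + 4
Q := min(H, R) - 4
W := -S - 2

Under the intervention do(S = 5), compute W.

The intervention breaks the incoming arrows to S: S := |R - H| no longer applies, and S = 5.
W = -S - 2  [with S=5]  = -7

-7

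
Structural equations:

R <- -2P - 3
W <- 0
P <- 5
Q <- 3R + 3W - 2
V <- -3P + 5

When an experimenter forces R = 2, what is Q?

4

do(R=2) replaces the equation R <- -2P - 3 with the constant R = 2.
Q = 3R + 3W - 2  [with R=2, W=0]  = 4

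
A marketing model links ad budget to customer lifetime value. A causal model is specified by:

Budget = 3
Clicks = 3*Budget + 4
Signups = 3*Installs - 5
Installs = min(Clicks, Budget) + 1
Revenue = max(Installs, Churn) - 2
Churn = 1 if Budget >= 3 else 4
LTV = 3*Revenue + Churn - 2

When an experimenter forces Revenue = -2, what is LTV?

Intervening sets Revenue = -2 and removes its equation (Revenue = max(Installs, Churn) - 2).
Churn = 1 if Budget >= 3 else 4  [with Budget=3]  = 1
LTV = 3*Revenue + Churn - 2  [with Revenue=-2, Churn=1]  = -7

-7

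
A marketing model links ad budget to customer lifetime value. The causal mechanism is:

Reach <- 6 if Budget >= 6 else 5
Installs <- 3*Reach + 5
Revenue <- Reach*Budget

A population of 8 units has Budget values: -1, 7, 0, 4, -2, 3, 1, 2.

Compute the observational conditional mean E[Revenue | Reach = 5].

5

E[Revenue|Reach=5] averages over only the 7 units with Reach=5 (Budget = -1, 0, 4, -2, 3, 1, 2): Revenue = -5, 0, 20, -10, 15, 5, 10, mean 5.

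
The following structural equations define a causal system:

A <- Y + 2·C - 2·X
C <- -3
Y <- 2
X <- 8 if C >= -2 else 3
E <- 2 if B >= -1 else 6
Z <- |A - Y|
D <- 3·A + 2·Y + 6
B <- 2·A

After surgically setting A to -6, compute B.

-12

The intervention breaks the incoming arrows to A: A <- Y + 2·C - 2·X no longer applies, and A = -6.
B = 2·A  [with A=-6]  = -12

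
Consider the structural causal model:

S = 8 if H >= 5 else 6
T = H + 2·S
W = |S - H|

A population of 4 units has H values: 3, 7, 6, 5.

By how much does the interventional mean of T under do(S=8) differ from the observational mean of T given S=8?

The intervention sets S=8 in all 4 units regardless of H. Recomputing T per unit gives 19, 23, 22, 21; average 21.25.
Observing S=8 restricts to units where S's equation naturally yields 8: H ∈ {7, 6, 5}. In that subpopulation T = 23, 22, 21, mean 22.
Difference = 21.25 − 22 = -0.75.

-0.75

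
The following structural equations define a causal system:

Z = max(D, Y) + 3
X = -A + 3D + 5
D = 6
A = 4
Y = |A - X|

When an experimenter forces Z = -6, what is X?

19

do(Z=-6) replaces the equation Z = max(D, Y) + 3 with the constant Z = -6.
X is not downstream of the intervention, so its value is determined by the original equations.
X = -A + 3D + 5  [with A=4, D=6]  = 19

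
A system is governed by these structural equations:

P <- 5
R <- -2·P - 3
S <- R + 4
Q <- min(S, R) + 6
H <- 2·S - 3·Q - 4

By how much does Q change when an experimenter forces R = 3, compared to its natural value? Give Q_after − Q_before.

16

Under do(R=3), the mechanism R <- -2·P - 3 is discarded; R is fixed at 3.
S = R + 4  [with R=3]  = 7
Q = min(S, R) + 6  [with S=7, R=3]  = 9
Without intervention: R = -2·P - 3  [with P=5]  = -13; S = R + 4  [with R=-13]  = -9; Q = min(S, R) + 6  [with S=-9, R=-13]  = -7.
Change = 9 − (-7) = 16.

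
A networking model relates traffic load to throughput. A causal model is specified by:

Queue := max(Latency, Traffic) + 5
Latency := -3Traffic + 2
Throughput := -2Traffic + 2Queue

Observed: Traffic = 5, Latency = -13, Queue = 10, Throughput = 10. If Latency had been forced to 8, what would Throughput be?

Under do(Latency=8), the mechanism Latency := -3Traffic + 2 is discarded; Latency is fixed at 8.
Queue = max(Latency, Traffic) + 5  [with Latency=8, Traffic=5]  = 13
Throughput = -2Traffic + 2Queue  [with Traffic=5, Queue=13]  = 16

16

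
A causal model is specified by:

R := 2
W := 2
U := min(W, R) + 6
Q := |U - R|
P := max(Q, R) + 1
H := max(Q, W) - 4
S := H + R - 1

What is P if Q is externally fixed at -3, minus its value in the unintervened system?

-4

Intervening sets Q = -3 and removes its equation (Q := |U - R|).
P = max(Q, R) + 1  [with Q=-3, R=2]  = 3
Without intervention: U = min(W, R) + 6  [with W=2, R=2]  = 8; Q = |U - R|  [with U=8, R=2]  = 6; P = max(Q, R) + 1  [with Q=6, R=2]  = 7.
Change = 3 − 7 = -4.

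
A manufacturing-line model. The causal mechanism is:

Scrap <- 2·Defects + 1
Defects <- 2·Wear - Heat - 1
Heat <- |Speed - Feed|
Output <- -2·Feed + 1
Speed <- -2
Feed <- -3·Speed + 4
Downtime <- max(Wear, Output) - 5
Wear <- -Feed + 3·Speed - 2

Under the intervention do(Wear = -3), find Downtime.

do(Wear=-3) replaces the equation Wear <- -Feed + 3·Speed - 2 with the constant Wear = -3.
Feed = -3·Speed + 4  [with Speed=-2]  = 10
Output = -2·Feed + 1  [with Feed=10]  = -19
Downtime = max(Wear, Output) - 5  [with Wear=-3, Output=-19]  = -8

-8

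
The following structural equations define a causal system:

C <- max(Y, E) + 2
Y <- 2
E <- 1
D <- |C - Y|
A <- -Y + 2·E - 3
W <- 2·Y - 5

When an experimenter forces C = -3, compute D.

5

Under do(C=-3), the mechanism C <- max(Y, E) + 2 is discarded; C is fixed at -3.
D = |C - Y|  [with C=-3, Y=2]  = 5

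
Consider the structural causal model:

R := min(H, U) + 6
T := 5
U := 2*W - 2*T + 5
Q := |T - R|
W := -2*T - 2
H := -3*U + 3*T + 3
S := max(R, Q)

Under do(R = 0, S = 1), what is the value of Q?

Under do(R = 0, S = 1), each intervened variable's structural equation is replaced by its fixed value.
Q = |T - R|  [with T=5, R=0]  = 5

5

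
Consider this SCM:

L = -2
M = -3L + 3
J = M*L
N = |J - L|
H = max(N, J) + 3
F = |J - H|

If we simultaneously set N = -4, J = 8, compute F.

3

The joint intervention fixes N = -4, J = 8, removing each variable's own equation.
H = max(N, J) + 3  [with N=-4, J=8]  = 11
F = |J - H|  [with J=8, H=11]  = 3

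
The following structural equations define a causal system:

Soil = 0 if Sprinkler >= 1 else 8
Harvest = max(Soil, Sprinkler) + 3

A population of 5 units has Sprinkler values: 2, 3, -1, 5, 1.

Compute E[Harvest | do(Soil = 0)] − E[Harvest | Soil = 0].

The intervention sets Soil=0 in all 5 units regardless of Sprinkler. Recomputing Harvest per unit gives 5, 6, 3, 8, 4; average 5.2.
Conditioning on Soil=0 selects the 4 unit(s) with Sprinkler ∈ {2, 3, 5, 1}. Their Harvest values: 5, 6, 8, 4. Mean = 5.75.
Difference = 5.2 − 5.75 = -0.55.

-0.55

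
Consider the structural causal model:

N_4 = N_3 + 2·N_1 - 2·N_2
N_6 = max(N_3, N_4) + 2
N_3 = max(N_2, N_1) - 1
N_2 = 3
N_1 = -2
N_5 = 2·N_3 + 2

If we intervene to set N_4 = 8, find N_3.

2

Under do(N_4=8), the mechanism N_4 = N_3 + 2·N_1 - 2·N_2 is discarded; N_4 is fixed at 8.
Since N_3 is not a descendant of the intervened variable, it is unaffected.
N_3 = max(N_2, N_1) - 1  [with N_2=3, N_1=-2]  = 2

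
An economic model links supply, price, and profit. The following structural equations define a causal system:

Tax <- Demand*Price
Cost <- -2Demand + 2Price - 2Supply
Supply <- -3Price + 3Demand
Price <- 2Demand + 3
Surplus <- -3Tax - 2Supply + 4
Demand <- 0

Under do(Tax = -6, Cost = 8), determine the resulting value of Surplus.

Setting Tax = -6, Cost = 8 by intervention discards those variables' equations.
Price = 2Demand + 3  [with Demand=0]  = 3
Supply = -3Price + 3Demand  [with Price=3, Demand=0]  = -9
Surplus = -3Tax - 2Supply + 4  [with Tax=-6, Supply=-9]  = 40

40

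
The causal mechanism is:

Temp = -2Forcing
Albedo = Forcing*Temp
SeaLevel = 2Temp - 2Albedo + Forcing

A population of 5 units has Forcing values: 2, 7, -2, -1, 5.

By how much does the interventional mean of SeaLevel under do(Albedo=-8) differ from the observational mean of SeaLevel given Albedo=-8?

-6.6

Every unit gets Albedo=-8 under the intervention. SeaLevel values become 10, -5, 22, 19, 1; E[SeaLevel|do(Albedo=-8)] = 9.4.
E[SeaLevel|Albedo=-8] averages over only the 2 units with Albedo=-8 (Forcing = 2, -2): SeaLevel = 10, 22, mean 16.
Difference = 9.4 − 16 = -6.6.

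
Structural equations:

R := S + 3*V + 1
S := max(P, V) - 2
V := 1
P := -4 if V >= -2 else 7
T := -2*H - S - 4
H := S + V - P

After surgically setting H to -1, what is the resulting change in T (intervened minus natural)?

The intervention breaks the incoming arrows to H: H := S + V - P no longer applies, and H = -1.
P = -4 if V >= -2 else 7  [with V=1]  = -4
S = max(P, V) - 2  [with P=-4, V=1]  = -1
T = -2*H - S - 4  [with H=-1, S=-1]  = -1
Without intervention: P = -4 if V >= -2 else 7  [with V=1]  = -4; S = max(P, V) - 2  [with P=-4, V=1]  = -1; H = S + V - P  [with S=-1, V=1, P=-4]  = 4; T = -2*H - S - 4  [with H=4, S=-1]  = -11.
Change = -1 − (-11) = 10.

10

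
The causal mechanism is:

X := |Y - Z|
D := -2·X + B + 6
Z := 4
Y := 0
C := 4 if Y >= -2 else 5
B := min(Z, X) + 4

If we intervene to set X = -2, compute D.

12

do(X=-2) replaces the equation X := |Y - Z| with the constant X = -2.
B = min(Z, X) + 4  [with Z=4, X=-2]  = 2
D = -2·X + B + 6  [with X=-2, B=2]  = 12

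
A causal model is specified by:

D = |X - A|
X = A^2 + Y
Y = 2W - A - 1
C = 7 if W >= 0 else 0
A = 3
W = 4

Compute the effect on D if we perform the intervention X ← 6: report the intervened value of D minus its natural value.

Intervening sets X = 6 and removes its equation (X = A^2 + Y).
D = |X - A|  [with X=6, A=3]  = 3
Without intervention: Y = 2W - A - 1  [with W=4, A=3]  = 4; X = A^2 + Y  [with A=3, Y=4]  = 13; D = |X - A|  [with X=13, A=3]  = 10.
Change = 3 − 10 = -7.

-7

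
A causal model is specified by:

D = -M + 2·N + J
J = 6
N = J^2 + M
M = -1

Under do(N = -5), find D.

-3

The intervention breaks the incoming arrows to N: N = J^2 + M no longer applies, and N = -5.
D = -M + 2·N + J  [with M=-1, N=-5, J=6]  = -3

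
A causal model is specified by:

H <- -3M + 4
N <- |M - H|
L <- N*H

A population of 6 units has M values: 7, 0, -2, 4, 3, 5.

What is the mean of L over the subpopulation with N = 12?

12

E[L|N=12] averages over only the 2 units with N=12 (M = -2, 4): L = 120, -96, mean 12.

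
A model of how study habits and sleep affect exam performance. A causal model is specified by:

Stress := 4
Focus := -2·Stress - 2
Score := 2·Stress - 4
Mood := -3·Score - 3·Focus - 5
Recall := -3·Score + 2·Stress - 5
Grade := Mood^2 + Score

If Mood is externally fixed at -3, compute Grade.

Under do(Mood=-3), the mechanism Mood := -3·Score - 3·Focus - 5 is discarded; Mood is fixed at -3.
Score = 2·Stress - 4  [with Stress=4]  = 4
Grade = Mood^2 + Score  [with Mood=-3, Score=4]  = 13

13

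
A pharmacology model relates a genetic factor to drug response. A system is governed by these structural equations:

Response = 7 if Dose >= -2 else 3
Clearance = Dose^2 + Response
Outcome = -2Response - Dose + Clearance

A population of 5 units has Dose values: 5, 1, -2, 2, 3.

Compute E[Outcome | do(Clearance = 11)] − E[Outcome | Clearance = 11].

-1.8

Every unit gets Clearance=11 under the intervention. Outcome values become -8, -4, -1, -5, -6; E[Outcome|do(Clearance=11)] = -4.8.
Conditioning on Clearance=11 selects the 2 unit(s) with Dose ∈ {-2, 2}. Their Outcome values: -1, -5. Mean = -3.
Difference = -4.8 − (-3) = -1.8.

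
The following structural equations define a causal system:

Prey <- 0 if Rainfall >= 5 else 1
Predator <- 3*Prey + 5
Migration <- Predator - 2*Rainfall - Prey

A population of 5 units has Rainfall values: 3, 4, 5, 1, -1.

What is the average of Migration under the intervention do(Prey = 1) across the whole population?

2.2

Every unit gets Prey=1 under the intervention. Migration values become 1, -1, -3, 5, 9; E[Migration|do(Prey=1)] = 2.2.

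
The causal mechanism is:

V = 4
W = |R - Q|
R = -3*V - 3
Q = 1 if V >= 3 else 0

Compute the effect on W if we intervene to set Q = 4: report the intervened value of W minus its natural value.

3

Under do(Q=4), the mechanism Q = 1 if V >= 3 else 0 is discarded; Q is fixed at 4.
R = -3*V - 3  [with V=4]  = -15
W = |R - Q|  [with R=-15, Q=4]  = 19
Without intervention: Q = 1 if V >= 3 else 0  [with V=4]  = 1; R = -3*V - 3  [with V=4]  = -15; W = |R - Q|  [with R=-15, Q=1]  = 16.
Change = 19 − 16 = 3.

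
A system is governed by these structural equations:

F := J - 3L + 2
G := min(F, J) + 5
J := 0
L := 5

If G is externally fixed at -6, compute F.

-13

Under do(G=-6), the mechanism G := min(F, J) + 5 is discarded; G is fixed at -6.
Since F is not a descendant of the intervened variable, it is unaffected.
F = J - 3L + 2  [with J=0, L=5]  = -13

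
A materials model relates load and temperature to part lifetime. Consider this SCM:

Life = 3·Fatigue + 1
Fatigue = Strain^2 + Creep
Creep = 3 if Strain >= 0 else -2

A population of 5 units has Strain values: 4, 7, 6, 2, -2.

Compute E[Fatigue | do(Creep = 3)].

The intervention sets Creep=3 in all 5 units regardless of Strain. Recomputing Fatigue per unit gives 19, 52, 39, 7, 7; average 24.8.

24.8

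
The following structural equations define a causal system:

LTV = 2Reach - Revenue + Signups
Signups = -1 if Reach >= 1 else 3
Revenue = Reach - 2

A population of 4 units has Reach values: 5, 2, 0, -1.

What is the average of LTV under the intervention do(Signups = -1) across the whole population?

2.5

do(Signups=-1) breaks Signups's dependence on Reach. With Signups=-1 fixed, LTV across the units is 6, 3, 1, 0, mean 2.5.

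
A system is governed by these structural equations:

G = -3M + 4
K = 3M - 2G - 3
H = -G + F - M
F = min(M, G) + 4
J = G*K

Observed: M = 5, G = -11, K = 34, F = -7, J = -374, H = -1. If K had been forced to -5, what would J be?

do(K=-5) replaces the equation K = 3M - 2G - 3 with the constant K = -5.
G = -3M + 4  [with M=5]  = -11
J = G*K  [with G=-11, K=-5]  = 55

55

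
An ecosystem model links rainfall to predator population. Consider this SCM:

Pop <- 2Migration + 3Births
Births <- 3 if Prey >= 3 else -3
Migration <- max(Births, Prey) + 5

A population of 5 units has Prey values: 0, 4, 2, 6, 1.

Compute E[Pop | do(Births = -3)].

do(Births=-3) breaks Births's dependence on Prey. With Births=-3 fixed, Pop across the units is 1, 9, 5, 13, 3, mean 6.2.

6.2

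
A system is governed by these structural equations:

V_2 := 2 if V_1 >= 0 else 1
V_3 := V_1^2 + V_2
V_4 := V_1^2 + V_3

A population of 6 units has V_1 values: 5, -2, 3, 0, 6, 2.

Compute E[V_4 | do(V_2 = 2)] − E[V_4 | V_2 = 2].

Under do(V_2=2), V_2's equation is replaced by V_2=2 for every unit. Per-unit V_4: 52, 10, 20, 2, 74, 10. Mean = 28.
Conditioning on V_2=2 selects the 5 unit(s) with V_1 ∈ {5, 3, 0, 6, 2}. Their V_4 values: 52, 20, 2, 74, 10. Mean = 31.6.
Difference = 28 − 31.6 = -3.6.

-3.6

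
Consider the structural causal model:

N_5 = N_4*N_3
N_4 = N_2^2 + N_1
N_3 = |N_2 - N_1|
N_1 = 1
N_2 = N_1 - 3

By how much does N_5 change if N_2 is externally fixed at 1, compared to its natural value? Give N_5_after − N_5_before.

-15

do(N_2=1) replaces the equation N_2 = N_1 - 3 with the constant N_2 = 1.
N_3 = |N_2 - N_1|  [with N_2=1, N_1=1]  = 0
N_4 = N_2^2 + N_1  [with N_2=1, N_1=1]  = 2
N_5 = N_4*N_3  [with N_4=2, N_3=0]  = 0
Without intervention: N_2 = N_1 - 3  [with N_1=1]  = -2; N_3 = |N_2 - N_1|  [with N_2=-2, N_1=1]  = 3; N_4 = N_2^2 + N_1  [with N_2=-2, N_1=1]  = 5; N_5 = N_4*N_3  [with N_4=5, N_3=3]  = 15.
Change = 0 − 15 = -15.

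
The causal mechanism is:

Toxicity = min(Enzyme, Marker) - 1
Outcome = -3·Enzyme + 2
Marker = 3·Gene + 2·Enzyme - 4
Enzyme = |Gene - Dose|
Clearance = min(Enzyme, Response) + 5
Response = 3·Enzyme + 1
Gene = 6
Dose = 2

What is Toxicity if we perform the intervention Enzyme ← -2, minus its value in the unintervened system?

The intervention breaks the incoming arrows to Enzyme: Enzyme = |Gene - Dose| no longer applies, and Enzyme = -2.
Marker = 3·Gene + 2·Enzyme - 4  [with Gene=6, Enzyme=-2]  = 10
Toxicity = min(Enzyme, Marker) - 1  [with Enzyme=-2, Marker=10]  = -3
Without intervention: Enzyme = |Gene - Dose|  [with Gene=6, Dose=2]  = 4; Marker = 3·Gene + 2·Enzyme - 4  [with Gene=6, Enzyme=4]  = 22; Toxicity = min(Enzyme, Marker) - 1  [with Enzyme=4, Marker=22]  = 3.
Change = -3 − 3 = -6.

-6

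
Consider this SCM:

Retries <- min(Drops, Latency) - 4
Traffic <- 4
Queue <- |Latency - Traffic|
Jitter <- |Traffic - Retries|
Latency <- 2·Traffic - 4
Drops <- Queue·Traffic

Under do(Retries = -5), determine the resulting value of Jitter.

The intervention breaks the incoming arrows to Retries: Retries <- min(Drops, Latency) - 4 no longer applies, and Retries = -5.
Jitter = |Traffic - Retries|  [with Traffic=4, Retries=-5]  = 9

9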